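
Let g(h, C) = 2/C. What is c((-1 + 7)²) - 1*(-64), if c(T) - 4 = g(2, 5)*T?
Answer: 412/5 ≈ 82.400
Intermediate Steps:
c(T) = 4 + 2*T/5 (c(T) = 4 + (2/5)*T = 4 + (2*(⅕))*T = 4 + 2*T/5)
c((-1 + 7)²) - 1*(-64) = (4 + 2*(-1 + 7)²/5) - 1*(-64) = (4 + (⅖)*6²) + 64 = (4 + (⅖)*36) + 64 = (4 + 72/5) + 64 = 92/5 + 64 = 412/5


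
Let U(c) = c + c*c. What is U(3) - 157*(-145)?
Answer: 22777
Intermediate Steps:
U(c) = c + c²
U(3) - 157*(-145) = 3*(1 + 3) - 157*(-145) = 3*4 + 22765 = 12 + 22765 = 22777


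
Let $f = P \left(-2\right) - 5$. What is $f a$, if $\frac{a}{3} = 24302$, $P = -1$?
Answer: $-218718$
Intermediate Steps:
$a = 72906$ ($a = 3 \cdot 24302 = 72906$)
$f = -3$ ($f = \left(-1\right) \left(-2\right) - 5 = 2 - 5 = -3$)
$f a = \left(-3\right) 72906 = -218718$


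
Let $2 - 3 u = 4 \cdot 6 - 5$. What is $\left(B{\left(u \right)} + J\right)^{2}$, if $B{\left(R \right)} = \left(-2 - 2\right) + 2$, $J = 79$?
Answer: $5929$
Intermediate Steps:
$u = - \frac{17}{3}$ ($u = \frac{2}{3} - \frac{4 \cdot 6 - 5}{3} = \frac{2}{3} - \frac{24 - 5}{3} = \frac{2}{3} - \frac{19}{3} = - \frac{17}{3} \approx -5.6667$)
$B{\left(R \right)} = -2$ ($B{\left(R \right)} = -4 + 2 = -2$)
$\left(B{\left(u \right)} + J\right)^{2} = \left(-2 + 79\right)^{2} = 77^{2} = 5929$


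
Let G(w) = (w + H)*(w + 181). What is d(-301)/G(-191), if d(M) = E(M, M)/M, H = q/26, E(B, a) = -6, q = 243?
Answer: 78/7108115 ≈ 1.0973e-5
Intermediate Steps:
H = 243/26 ≈ 9.3462
d(M) = -6/M
G(w) = (181 + w)*(243/26 + w) (G(w) = (w + 243/26)*(w + 181) = (243/26 + w)*(181 + w) = (181 + w)*(243/26 + w))
d(-301)/G(-191) = (-6/(-301))/(43983/26 + (-191)² + (4949/26)*(-191)) = (-6*(-1/301))/(43983/26 + 36481 - 945259/26) = 6/(301*(23615/13)) = (6/301)*(13/23615) = 78/7108115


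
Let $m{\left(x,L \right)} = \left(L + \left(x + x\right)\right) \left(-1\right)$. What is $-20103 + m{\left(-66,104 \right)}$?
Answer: $-20075$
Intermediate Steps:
$m{\left(x,L \right)} = - L - 2 x$ ($m{\left(x,L \right)} = \left(L + 2 x\right) \left(-1\right) = - L - 2 x$)
$-20103 + m{\left(-66,104 \right)} = -20103 - -28 = -20103 + \left(-104 + 132\right) = -20103 + 28 = -20075$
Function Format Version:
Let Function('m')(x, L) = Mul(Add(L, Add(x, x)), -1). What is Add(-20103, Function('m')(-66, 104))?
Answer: -20075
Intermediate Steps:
Function('m')(x, L) = Add(Mul(-1, L), Mul(-2, x)) (Function('m')(x, L) = Mul(Add(L, Mul(2, x)), -1) = Add(Mul(-1, L), Mul(-2, x)))
Add(-20103, Function('m')(-66, 104)) = Add(-20103, Add(Mul(-1, 104), Mul(-2, -66))) = Add(-20103, Add(-104, 132)) = Add(-20103, 28) = -20075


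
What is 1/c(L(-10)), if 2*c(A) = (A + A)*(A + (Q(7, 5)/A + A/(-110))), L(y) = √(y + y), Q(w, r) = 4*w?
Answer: 11/90 ≈ 0.12222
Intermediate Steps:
L(y) = √2*√y (L(y) = √(2*y) = √2*√y)
c(A) = A*(28/A + 109*A/110) (c(A) = ((A + A)*(A + ((4*7)/A + A/(-110))))/2 = ((2*A)*(A + (28/A + A*(-1/110))))/2 = ((2*A)*(A + (28/A - A/110)))/2 = ((2*A)*(28/A + 109*A/110))/2 = (2*A*(28/A + 109*A/110))/2 = A*(28/A + 109*A/110))
1/c(L(-10)) = 1/(28 + 109*(√2*√(-10))²/110) = 1/(28 + 109*(√2*(I*√10))²/110) = 1/(28 + 109*(2*I*√5)²/110) = 1/(28 + (109/110)*(-20)) = 1/(28 - 218/11) = 1/(90/11) = 11/90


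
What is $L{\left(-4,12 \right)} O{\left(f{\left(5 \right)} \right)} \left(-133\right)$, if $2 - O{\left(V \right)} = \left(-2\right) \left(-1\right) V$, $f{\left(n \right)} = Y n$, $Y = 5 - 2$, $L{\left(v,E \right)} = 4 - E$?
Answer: $-29792$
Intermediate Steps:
$Y = 3$
$f{\left(n \right)} = 3 n$
$O{\left(V \right)} = 2 - 2 V$ ($O{\left(V \right)} = 2 - \left(-2\right) \left(-1\right) V = 2 - 2 V$)
$L{\left(-4,12 \right)} O{\left(f{\left(5 \right)} \right)} \left(-133\right) = \left(4 - 12\right) \left(2 - 2 \cdot 3 \cdot 5\right) \left(-133\right) = \left(4 - 12\right) \left(2 - 30\right) \left(-133\right) = - 8 \left(2 - 30\right) \left(-133\right) = \left(-8\right) \left(-28\right) \left(-133\right) = 224 \left(-133\right) = -29792$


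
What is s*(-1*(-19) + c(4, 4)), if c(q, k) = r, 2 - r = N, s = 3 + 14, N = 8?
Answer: 221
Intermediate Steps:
s = 17
r = -6 (r = 2 - 1*8 = 2 - 8 = -6)
c(q, k) = -6
s*(-1*(-19) + c(4, 4)) = 17*(-1*(-19) - 6) = 17*(19 - 6) = 17*13 = 221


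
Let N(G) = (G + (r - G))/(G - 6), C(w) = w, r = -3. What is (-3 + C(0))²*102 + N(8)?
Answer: 1833/2 ≈ 916.50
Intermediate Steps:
N(G) = -3/(-6 + G) (N(G) = (G + (-3 - G))/(G - 6) = -3/(-6 + G))
(-3 + C(0))²*102 + N(8) = (-3 + 0)²*102 - 3/(-6 + 8) = (-3)²*102 - 3/2 = 9*102 - 3*½ = 918 - 3/2 = 1833/2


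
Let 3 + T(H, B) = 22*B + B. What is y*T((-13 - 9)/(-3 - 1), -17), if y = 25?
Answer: -9850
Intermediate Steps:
T(H, B) = -3 + 23*B (T(H, B) = -3 + (22*B + B) = -3 + 23*B)
y*T((-13 - 9)/(-3 - 1), -17) = 25*(-3 + 23*(-17)) = 25*(-3 - 391) = 25*(-394) = -9850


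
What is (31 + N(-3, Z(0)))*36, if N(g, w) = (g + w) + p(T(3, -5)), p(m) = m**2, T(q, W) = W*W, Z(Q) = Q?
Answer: 23508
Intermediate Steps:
T(q, W) = W**2
N(g, w) = 625 + g + w (N(g, w) = (g + w) + ((-5)**2)**2 = (g + w) + 25**2 = (g + w) + 625 = 625 + g + w)
(31 + N(-3, Z(0)))*36 = (31 + (625 - 3 + 0))*36 = (31 + 622)*36 = 653*36 = 23508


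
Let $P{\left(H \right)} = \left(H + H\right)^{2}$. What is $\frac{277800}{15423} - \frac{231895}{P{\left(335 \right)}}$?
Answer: $\frac{8075193561}{461558980} \approx 17.495$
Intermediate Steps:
$P{\left(H \right)} = 4 H^{2}$ ($P{\left(H \right)} = \left(2 H\right)^{2} = 4 H^{2}$)
$\frac{277800}{15423} - \frac{231895}{P{\left(335 \right)}} = \frac{277800}{15423} - \frac{231895}{4 \cdot 335^{2}} = 277800 \cdot \frac{1}{15423} - \frac{231895}{4 \cdot 112225} = \frac{92600}{5141} - \frac{231895}{448900} = \frac{92600}{5141} - \frac{46379}{89780} = \frac{8075193561}{461558980}$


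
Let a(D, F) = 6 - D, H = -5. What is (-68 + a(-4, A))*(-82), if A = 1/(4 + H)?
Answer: 4756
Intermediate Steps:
A = -1 (A = 1/(4 - 5) = 1/(-1) = -1)
(-68 + a(-4, A))*(-82) = (-68 + (6 - 1*(-4)))*(-82) = (-68 + (6 + 4))*(-82) = (-68 + 10)*(-82) = -58*(-82) = 4756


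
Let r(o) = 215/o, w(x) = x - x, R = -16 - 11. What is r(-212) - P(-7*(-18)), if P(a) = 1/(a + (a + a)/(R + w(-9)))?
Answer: -37943/37100 ≈ -1.0227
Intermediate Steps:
R = -27
w(x) = 0
P(a) = 27/(25*a) (P(a) = 1/(a + (a + a)/(-27 + 0)) = 1/(a + (2*a)/(-27)) = 1/(a + (2*a)*(-1/27)) = 1/(a - 2*a/27) = 1/(25*a/27) = 27/(25*a))
r(-212) - P(-7*(-18)) = 215/(-212) - 27/(25*((-7*(-18)))) = 215*(-1/212) - 27/(25*126) = -215/212 - 27/(25*126) = -215/212 - 1*3/350 = -215/212 - 3/350 = -37943/37100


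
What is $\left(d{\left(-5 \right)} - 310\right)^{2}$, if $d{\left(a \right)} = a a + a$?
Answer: $84100$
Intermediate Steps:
$d{\left(a \right)} = a + a^{2}$ ($d{\left(a \right)} = a^{2} + a = a + a^{2}$)
$\left(d{\left(-5 \right)} - 310\right)^{2} = \left(- 5 \left(1 - 5\right) - 310\right)^{2} = \left(\left(-5\right) \left(-4\right) - 310\right)^{2} = \left(20 - 310\right)^{2} = \left(-290\right)^{2} = 84100$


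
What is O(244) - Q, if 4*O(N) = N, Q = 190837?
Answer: -190776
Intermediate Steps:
O(N) = N/4
O(244) - Q = (¼)*244 - 1*190837 = 61 - 190837 = -190776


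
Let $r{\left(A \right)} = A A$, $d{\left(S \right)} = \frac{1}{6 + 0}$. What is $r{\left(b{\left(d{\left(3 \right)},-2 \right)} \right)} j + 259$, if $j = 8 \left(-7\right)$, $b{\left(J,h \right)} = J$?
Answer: $\frac{2317}{9} \approx 257.44$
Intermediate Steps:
$d{\left(S \right)} = \frac{1}{6}$
$r{\left(A \right)} = A^{2}$
$j = -56$
$r{\left(b{\left(d{\left(3 \right)},-2 \right)} \right)} j + 259 = \left(\frac{1}{6}\right)^{2} \left(-56\right) + 259 = \frac{1}{36} \left(-56\right) + 259 = - \frac{14}{9} + 259 = \frac{2317}{9}$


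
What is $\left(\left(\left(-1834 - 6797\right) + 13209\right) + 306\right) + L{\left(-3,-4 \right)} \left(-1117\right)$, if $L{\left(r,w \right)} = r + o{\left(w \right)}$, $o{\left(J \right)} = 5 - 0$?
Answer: $2650$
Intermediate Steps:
$o{\left(J \right)} = 5$ ($o{\left(J \right)} = 5 + 0 = 5$)
$L{\left(r,w \right)} = 5 + r$ ($L{\left(r,w \right)} = r + 5 = 5 + r$)
$\left(\left(\left(-1834 - 6797\right) + 13209\right) + 306\right) + L{\left(-3,-4 \right)} \left(-1117\right) = \left(\left(\left(-1834 - 6797\right) + 13209\right) + 306\right) + \left(5 - 3\right) \left(-1117\right) = \left(\left(-8631 + 13209\right) + 306\right) + 2 \left(-1117\right) = \left(4578 + 306\right) - 2234 = 4884 - 2234 = 2650$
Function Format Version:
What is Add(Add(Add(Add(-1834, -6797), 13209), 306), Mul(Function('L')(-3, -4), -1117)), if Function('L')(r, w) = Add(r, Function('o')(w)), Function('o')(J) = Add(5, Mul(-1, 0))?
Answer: 2650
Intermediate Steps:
Function('o')(J) = 5 (Function('o')(J) = Add(5, 0) = 5)
Function('L')(r, w) = Add(5, r) (Function('L')(r, w) = Add(r, 5) = Add(5, r))
Add(Add(Add(Add(-1834, -6797), 13209), 306), Mul(Function('L')(-3, -4), -1117)) = Add(Add(Add(Add(-1834, -6797), 13209), 306), Mul(Add(5, -3), -1117)) = Add(Add(Add(-8631, 13209), 306), Mul(2, -1117)) = Add(Add(4578, 306), -2234) = Add(4884, -2234) = 2650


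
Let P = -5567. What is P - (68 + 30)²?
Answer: -15171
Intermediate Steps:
P - (68 + 30)² = -5567 - (68 + 30)² = -5567 - 1*98² = -5567 - 1*9604 = -5567 - 9604 = -15171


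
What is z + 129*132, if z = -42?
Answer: 16986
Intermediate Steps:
z + 129*132 = -42 + 129*132 = -42 + 17028 = 16986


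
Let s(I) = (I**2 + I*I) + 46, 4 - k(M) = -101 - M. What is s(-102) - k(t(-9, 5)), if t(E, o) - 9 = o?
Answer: 20735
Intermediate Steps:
t(E, o) = 9 + o
k(M) = 105 + M (k(M) = 4 - (-101 - M) = 4 + (101 + M) = 105 + M)
s(I) = 46 + 2*I**2 (s(I) = (I**2 + I**2) + 46 = 2*I**2 + 46 = 46 + 2*I**2)
s(-102) - k(t(-9, 5)) = (46 + 2*(-102)**2) - (105 + (9 + 5)) = (46 + 2*10404) - (105 + 14) = (46 + 20808) - 1*119 = 20854 - 119 = 20735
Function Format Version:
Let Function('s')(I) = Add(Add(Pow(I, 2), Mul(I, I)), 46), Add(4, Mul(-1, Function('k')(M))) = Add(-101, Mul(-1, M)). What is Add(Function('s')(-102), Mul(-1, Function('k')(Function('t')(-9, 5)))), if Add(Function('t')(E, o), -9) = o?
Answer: 20735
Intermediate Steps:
Function('t')(E, o) = Add(9, o)
Function('k')(M) = Add(105, M) (Function('k')(M) = Add(4, Mul(-1, Add(-101, Mul(-1, M)))) = Add(4, Add(101, M)) = Add(105, M))
Function('s')(I) = Add(46, Mul(2, Pow(I, 2))) (Function('s')(I) = Add(Add(Pow(I, 2), Pow(I, 2)), 46) = Add(Mul(2, Pow(I, 2)), 46) = Add(46, Mul(2, Pow(I, 2))))
Add(Function('s')(-102), Mul(-1, Function('k')(Function('t')(-9, 5)))) = Add(Add(46, Mul(2, Pow(-102, 2))), Mul(-1, Add(105, Add(9, 5)))) = Add(Add(46, Mul(2, 10404)), Mul(-1, Add(105, 14))) = Add(Add(46, 20808), Mul(-1, 119)) = Add(20854, -119) = 20735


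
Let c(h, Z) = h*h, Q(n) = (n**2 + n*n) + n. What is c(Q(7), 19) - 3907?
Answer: 7118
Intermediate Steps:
Q(n) = n + 2*n**2 (Q(n) = (n**2 + n**2) + n = 2*n**2 + n = n + 2*n**2)
c(h, Z) = h**2
c(Q(7), 19) - 3907 = (7*(1 + 2*7))**2 - 3907 = (7*(1 + 14))**2 - 3907 = (7*15)**2 - 3907 = 105**2 - 3907 = 11025 - 3907 = 7118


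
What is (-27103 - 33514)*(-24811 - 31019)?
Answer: 3384247110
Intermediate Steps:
(-27103 - 33514)*(-24811 - 31019) = -60617*(-55830) = 3384247110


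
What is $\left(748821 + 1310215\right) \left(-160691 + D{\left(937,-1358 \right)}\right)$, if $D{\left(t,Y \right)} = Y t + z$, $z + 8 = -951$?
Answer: $-2952855291456$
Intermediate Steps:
$z = -959$ ($z = -8 - 951 = -959$)
$D{\left(t,Y \right)} = -959 + Y t$ ($D{\left(t,Y \right)} = Y t - 959 = -959 + Y t$)
$\left(748821 + 1310215\right) \left(-160691 + D{\left(937,-1358 \right)}\right) = \left(748821 + 1310215\right) \left(-160691 - 1273405\right) = 2059036 \left(-160691 - 1273405\right) = 2059036 \left(-1434096\right) = -2952855291456$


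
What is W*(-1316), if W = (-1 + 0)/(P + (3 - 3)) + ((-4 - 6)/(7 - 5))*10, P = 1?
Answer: 67116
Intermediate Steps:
W = -51 (W = (-1 + 0)/(1 + (3 - 3)) + ((-4 - 6)/(7 - 5))*10 = -1/(1 + 0) - 10/2*10 = -1/1 - 10*½*10 = -1*1 - 5*10 = -1 - 50 = -51)
W*(-1316) = -51*(-1316) = 67116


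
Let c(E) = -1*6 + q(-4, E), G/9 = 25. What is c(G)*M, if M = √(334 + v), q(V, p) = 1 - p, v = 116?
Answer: -3450*√2 ≈ -4879.0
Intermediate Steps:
M = 15*√2 (M = √(334 + 116) = √450 = 15*√2 ≈ 21.213)
G = 225 (G = 9*25 = 225)
c(E) = -5 - E (c(E) = -1*6 + (1 - E) = -6 + (1 - E) = -5 - E)
c(G)*M = (-5 - 1*225)*(15*√2) = (-5 - 225)*(15*√2) = -3450*√2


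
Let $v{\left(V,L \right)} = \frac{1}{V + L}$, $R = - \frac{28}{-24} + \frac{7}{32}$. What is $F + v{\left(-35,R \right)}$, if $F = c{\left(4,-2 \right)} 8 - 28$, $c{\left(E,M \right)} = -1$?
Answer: $- \frac{116268}{3227} \approx -36.03$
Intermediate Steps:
$R = \frac{133}{96}$ ($R = \left(-28\right) \left(- \frac{1}{24}\right) + 7 \cdot \frac{1}{32} = \frac{7}{6} + \frac{7}{32} = \frac{133}{96} \approx 1.3854$)
$v{\left(V,L \right)} = \frac{1}{L + V}$
$F = -36$ ($F = \left(-1\right) 8 - 28 = -8 - 28 = -36$)
$F + v{\left(-35,R \right)} = -36 + \frac{1}{\frac{133}{96} - 35} = -36 + \frac{1}{- \frac{3227}{96}} = -36 - \frac{96}{3227} = - \frac{116268}{3227}$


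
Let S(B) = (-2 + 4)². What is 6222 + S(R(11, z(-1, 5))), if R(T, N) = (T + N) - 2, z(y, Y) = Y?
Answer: 6226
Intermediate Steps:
R(T, N) = -2 + N + T (R(T, N) = (N + T) - 2 = -2 + N + T)
S(B) = 4 (S(B) = 2² = 4)
6222 + S(R(11, z(-1, 5))) = 6222 + 4 = 6226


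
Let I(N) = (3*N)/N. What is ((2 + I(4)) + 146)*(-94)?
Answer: -14194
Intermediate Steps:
I(N) = 3
((2 + I(4)) + 146)*(-94) = ((2 + 3) + 146)*(-94) = (5 + 146)*(-94) = 151*(-94) = -14194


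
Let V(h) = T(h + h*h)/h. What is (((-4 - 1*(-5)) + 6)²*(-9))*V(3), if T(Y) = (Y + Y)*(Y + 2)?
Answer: -49392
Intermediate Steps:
T(Y) = 2*Y*(2 + Y) (T(Y) = (2*Y)*(2 + Y) = 2*Y*(2 + Y))
V(h) = 2*(h + h²)*(2 + h + h²)/h (V(h) = (2*(h + h*h)*(2 + (h + h*h)))/h = (2*(h + h²)*(2 + (h + h²)))/h = (2*(h + h²)*(2 + h + h²))/h = 2*(h + h²)*(2 + h + h²)/h)
(((-4 - 1*(-5)) + 6)²*(-9))*V(3) = (((-4 - 1*(-5)) + 6)²*(-9))*(2*(1 + 3)*(2 + 3*(1 + 3))) = (((-4 + 5) + 6)²*(-9))*(2*4*(2 + 3*4)) = ((1 + 6)²*(-9))*(2*4*(2 + 12)) = (7²*(-9))*(2*4*14) = (49*(-9))*112 = -441*112 = -49392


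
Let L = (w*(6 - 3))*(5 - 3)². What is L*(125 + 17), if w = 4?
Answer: 6816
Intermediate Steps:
L = 48 (L = (4*(6 - 3))*(5 - 3)² = (4*3)*2² = 12*4 = 48)
L*(125 + 17) = 48*(125 + 17) = 48*142 = 6816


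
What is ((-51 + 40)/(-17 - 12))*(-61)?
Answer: -671/29 ≈ -23.138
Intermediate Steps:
((-51 + 40)/(-17 - 12))*(-61) = -11/(-29)*(-61) = -11*(-1/29)*(-61) = (11/29)*(-61) = -671/29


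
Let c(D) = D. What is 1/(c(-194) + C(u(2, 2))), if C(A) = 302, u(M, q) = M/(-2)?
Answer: 1/108 ≈ 0.0092593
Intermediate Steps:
u(M, q) = -M/2 (u(M, q) = M*(-½) = -M/2)
1/(c(-194) + C(u(2, 2))) = 1/(-194 + 302) = 1/108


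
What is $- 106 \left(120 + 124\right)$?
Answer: $-25864$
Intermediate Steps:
$- 106 \left(120 + 124\right) = \left(-106\right) 244 = -25864$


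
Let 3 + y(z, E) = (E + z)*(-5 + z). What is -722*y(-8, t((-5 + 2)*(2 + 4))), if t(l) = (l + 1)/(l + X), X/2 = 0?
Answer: -576517/9 ≈ -64057.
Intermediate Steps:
X = 0 (X = 2*0 = 0)
t(l) = (1 + l)/l (t(l) = (l + 1)/(l + 0) = (1 + l)/l)
y(z, E) = -3 + (-5 + z)*(E + z) (y(z, E) = -3 + (E + z)*(-5 + z) = -3 + (-5 + z)*(E + z))
-722*y(-8, t((-5 + 2)*(2 + 4))) = -722*(-3 + (-8)**2 - 5*(1 + (-5 + 2)*(2 + 4))/((-5 + 2)*(2 + 4)) - 5*(-8) + ((1 + (-5 + 2)*(2 + 4))/(((-5 + 2)*(2 + 4))))*(-8)) = -722*(-3 + 64 - 5*(1 - 3*6)/((-3*6)) + 40 + ((1 - 3*6)/((-3*6)))*(-8)) = -722*(-3 + 64 - 5*(1 - 18)/(-18) + 40 + ((1 - 18)/(-18))*(-8)) = -722*(-3 + 64 - (-5)*(-17)/18 + 40 - 1/18*(-17)*(-8)) = -722*(-3 + 64 - 5*17/18 + 40 + (17/18)*(-8)) = -722*(-3 + 64 - 85/18 + 40 - 68/9) = -722*1597/18 = -576517/9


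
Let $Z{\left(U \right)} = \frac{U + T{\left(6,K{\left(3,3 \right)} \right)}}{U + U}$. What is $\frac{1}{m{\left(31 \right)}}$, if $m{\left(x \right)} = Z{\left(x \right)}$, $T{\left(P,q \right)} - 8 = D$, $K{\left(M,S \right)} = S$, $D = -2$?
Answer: $\frac{62}{37} \approx 1.6757$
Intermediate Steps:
$T{\left(P,q \right)} = 6$ ($T{\left(P,q \right)} = 8 - 2 = 6$)
$Z{\left(U \right)} = \frac{6 + U}{2 U}$ ($Z{\left(U \right)} = \frac{U + 6}{U + U} = \frac{6 + U}{2 U}$)
$m{\left(x \right)} = \frac{6 + x}{2 x}$
$\frac{1}{m{\left(31 \right)}} = \frac{1}{\frac{1}{2} \cdot \frac{1}{31} \left(6 + 31\right)} = \frac{1}{\frac{1}{2} \cdot \frac{1}{31} \cdot 37} = \frac{1}{\frac{37}{62}} = \frac{62}{37}$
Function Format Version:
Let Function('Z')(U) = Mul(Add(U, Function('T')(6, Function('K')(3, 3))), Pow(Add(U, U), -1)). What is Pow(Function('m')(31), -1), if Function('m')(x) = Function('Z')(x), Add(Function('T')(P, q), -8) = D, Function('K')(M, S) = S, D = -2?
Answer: Rational(62, 37) ≈ 1.6757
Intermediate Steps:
Function('T')(P, q) = 6 (Function('T')(P, q) = Add(8, -2) = 6)
Function('Z')(U) = Mul(Rational(1, 2), Pow(U, -1), Add(6, U)) (Function('Z')(U) = Mul(Add(U, 6), Pow(Add(U, U), -1)) = Mul(Add(6, U), Pow(Mul(2, U), -1)) = Mul(Add(6, U), Mul(Rational(1, 2), Pow(U, -1))) = Mul(Rational(1, 2), Pow(U, -1), Add(6, U)))
Function('m')(x) = Mul(Rational(1, 2), Pow(x, -1), Add(6, x))
Pow(Function('m')(31), -1) = Pow(Mul(Rational(1, 2), Pow(31, -1), Add(6, 31)), -1) = Pow(Mul(Rational(1, 2), Rational(1, 31), 37), -1) = Pow(Rational(37, 62), -1) = Rational(62, 37)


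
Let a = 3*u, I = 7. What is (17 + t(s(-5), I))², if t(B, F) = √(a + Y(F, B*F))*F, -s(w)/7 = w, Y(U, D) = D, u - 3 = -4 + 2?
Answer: 12441 + 476*√62 ≈ 16189.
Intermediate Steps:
u = 1 (u = 3 + (-4 + 2) = 3 - 2 = 1)
s(w) = -7*w
a = 3 (a = 3*1 = 3)
t(B, F) = F*√(3 + B*F) (t(B, F) = √(3 + B*F)*F = F*√(3 + B*F))
(17 + t(s(-5), I))² = (17 + 7*√(3 - 7*(-5)*7))² = (17 + 7*√(3 + 35*7))² = (17 + 7*√(3 + 245))² = (17 + 7*√248)² = (17 + 7*(2*√62))² = (17 + 14*√62)²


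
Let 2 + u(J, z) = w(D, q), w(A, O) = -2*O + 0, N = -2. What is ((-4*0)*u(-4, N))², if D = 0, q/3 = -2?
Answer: 0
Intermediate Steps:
q = -6 (q = 3*(-2) = -6)
w(A, O) = -2*O
u(J, z) = 10 (u(J, z) = -2 - 2*(-6) = -2 + 12 = 10)
((-4*0)*u(-4, N))² = (-4*0*10)² = (0*10)² = 0² = 0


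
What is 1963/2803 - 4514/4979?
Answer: -2878965/13956137 ≈ -0.20629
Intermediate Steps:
1963/2803 - 4514/4979 = -2878965/13956137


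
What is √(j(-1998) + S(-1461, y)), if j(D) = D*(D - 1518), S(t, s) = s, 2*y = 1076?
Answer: √7025506 ≈ 2650.6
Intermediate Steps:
y = 538 (y = (½)*1076 = 538)
j(D) = D*(-1518 + D)
√(j(-1998) + S(-1461, y)) = √(-1998*(-1518 - 1998) + 538) = √(-1998*(-3516) + 538) = √(7024968 + 538) = √7025506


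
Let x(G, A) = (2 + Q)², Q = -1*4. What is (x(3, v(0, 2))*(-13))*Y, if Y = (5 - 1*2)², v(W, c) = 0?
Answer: -468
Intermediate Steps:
Q = -4
Y = 9 (Y = (5 - 2)² = 3² = 9)
x(G, A) = 4 (x(G, A) = (2 - 4)² = (-2)² = 4)
(x(3, v(0, 2))*(-13))*Y = (4*(-13))*9 = -52*9 = -468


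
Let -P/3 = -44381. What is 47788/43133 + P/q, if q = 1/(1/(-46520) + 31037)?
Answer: 8291773795935904301/2006547160 ≈ 4.1324e+9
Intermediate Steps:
P = 133143 (P = -3*(-44381) = 133143)
q = 46520/1443841239 (q = 1/(-1/46520 + 31037) = 1/(1443841239/46520) = 46520/1443841239 ≈ 3.2220e-5)
47788/43133 + P/q = 47788/43133 + 133143/(46520/1443841239) = 47788*(1/43133) + 133143*(1443841239/46520) = 47788/43133 + 192237354084177/46520 = 8291773795935904301/2006547160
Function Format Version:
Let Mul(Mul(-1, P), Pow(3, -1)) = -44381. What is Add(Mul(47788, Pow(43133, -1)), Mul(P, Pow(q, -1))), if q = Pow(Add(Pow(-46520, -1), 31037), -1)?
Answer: Rational(8291773795935904301, 2006547160) ≈ 4.1324e+9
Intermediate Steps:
P = 133143 (P = Mul(-3, -44381) = 133143)
q = Rational(46520, 1443841239) (q = Pow(Add(Rational(-1, 46520), 31037), -1) = Pow(Rational(1443841239, 46520), -1) = Rational(46520, 1443841239) ≈ 3.2220e-5)
Add(Mul(47788, Pow(43133, -1)), Mul(P, Pow(q, -1))) = Add(Mul(47788, Pow(43133, -1)), Mul(133143, Pow(Rational(46520, 1443841239), -1))) = Add(Mul(47788, Rational(1, 43133)), Mul(133143, Rational(1443841239, 46520))) = Add(Rational(47788, 43133), Rational(192237354084177, 46520)) = Rational(8291773795935904301, 2006547160)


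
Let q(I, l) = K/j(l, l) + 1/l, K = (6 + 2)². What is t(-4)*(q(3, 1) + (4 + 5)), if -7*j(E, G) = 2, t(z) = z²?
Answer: -3424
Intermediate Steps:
K = 64 (K = 8² = 64)
j(E, G) = -2/7 (j(E, G) = -⅐*2 = -2/7)
q(I, l) = -224 + 1/l (q(I, l) = 64/(-2/7) + 1/l = 64*(-7/2) + 1/l = -224 + 1/l)
t(-4)*(q(3, 1) + (4 + 5)) = (-4)²*((-224 + 1/1) + (4 + 5)) = 16*((-224 + 1) + 9) = 16*(-223 + 9) = 16*(-214) = -3424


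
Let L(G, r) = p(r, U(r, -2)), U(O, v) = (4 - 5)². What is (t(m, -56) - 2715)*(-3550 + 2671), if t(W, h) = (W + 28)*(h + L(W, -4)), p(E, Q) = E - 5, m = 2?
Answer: 4100535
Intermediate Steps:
U(O, v) = 1 (U(O, v) = (-1)² = 1)
p(E, Q) = -5 + E
L(G, r) = -5 + r
t(W, h) = (-9 + h)*(28 + W) (t(W, h) = (W + 28)*(h + (-5 - 4)) = (28 + W)*(h - 9) = (28 + W)*(-9 + h) = (-9 + h)*(28 + W))
(t(m, -56) - 2715)*(-3550 + 2671) = ((-252 - 9*2 + 28*(-56) + 2*(-56)) - 2715)*(-3550 + 2671) = ((-252 - 18 - 1568 - 112) - 2715)*(-879) = (-1950 - 2715)*(-879) = -4665*(-879) = 4100535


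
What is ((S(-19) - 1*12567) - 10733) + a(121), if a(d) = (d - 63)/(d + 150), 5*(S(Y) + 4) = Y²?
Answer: -31478799/1355 ≈ -23232.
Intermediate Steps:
S(Y) = -4 + Y²/5
a(d) = (-63 + d)/(150 + d)
((S(-19) - 1*12567) - 10733) + a(121) = (((-4 + (⅕)*(-19)²) - 1*12567) - 10733) + (-63 + 121)/(150 + 121) = (((-4 + (⅕)*361) - 12567) - 10733) + 58/271 = (((-4 + 361/5) - 12567) - 10733) + (1/271)*58 = ((341/5 - 12567) - 10733) + 58/271 = (-62494/5 - 10733) + 58/271 = -116159/5 + 58/271 = -31478799/1355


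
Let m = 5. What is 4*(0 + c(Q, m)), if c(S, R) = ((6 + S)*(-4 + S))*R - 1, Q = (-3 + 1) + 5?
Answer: -184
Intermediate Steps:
Q = 3 (Q = -2 + 5 = 3)
c(S, R) = -1 + R*(-4 + S)*(6 + S) (c(S, R) = ((-4 + S)*(6 + S))*R - 1 = R*(-4 + S)*(6 + S) - 1 = -1 + R*(-4 + S)*(6 + S))
4*(0 + c(Q, m)) = 4*(0 + (-1 - 24*5 + 5*3**2 + 2*5*3)) = 4*(0 + (-1 - 120 + 5*9 + 30)) = 4*(0 + (-1 - 120 + 45 + 30)) = 4*(0 - 46) = 4*(-46) = -184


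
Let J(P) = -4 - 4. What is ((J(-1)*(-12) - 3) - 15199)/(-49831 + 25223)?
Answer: 7553/12304 ≈ 0.61386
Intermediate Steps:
J(P) = -8
((J(-1)*(-12) - 3) - 15199)/(-49831 + 25223) = ((-8*(-12) - 3) - 15199)/(-49831 + 25223) = ((96 - 3) - 15199)/(-24608) = (93 - 15199)*(-1/24608) = -15106*(-1/24608) = 7553/12304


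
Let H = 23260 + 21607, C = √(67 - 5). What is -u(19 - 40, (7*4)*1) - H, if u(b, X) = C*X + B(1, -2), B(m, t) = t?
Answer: -44865 - 28*√62 ≈ -45086.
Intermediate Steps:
C = √62 ≈ 7.8740
H = 44867
u(b, X) = -2 + X*√62 (u(b, X) = √62*X - 2 = X*√62 - 2 = -2 + X*√62)
-u(19 - 40, (7*4)*1) - H = -(-2 + ((7*4)*1)*√62) - 1*44867 = -(-2 + (28*1)*√62) - 44867 = -(-2 + 28*√62) - 44867 = (2 - 28*√62) - 44867 = -44865 - 28*√62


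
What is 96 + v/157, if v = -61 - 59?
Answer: 14952/157 ≈ 95.236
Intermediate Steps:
v = -120
96 + v/157 = 96 - 120/157 = 14952/157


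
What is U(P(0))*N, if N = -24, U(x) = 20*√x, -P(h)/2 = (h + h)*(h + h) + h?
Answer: 0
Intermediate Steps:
P(h) = -8*h² - 2*h (P(h) = -2*((h + h)*(h + h) + h) = -2*((2*h)*(2*h) + h) = -2*(4*h² + h) = -2*(h + 4*h²) = -8*h² - 2*h)
U(P(0))*N = (20*√(-2*0*(1 + 4*0)))*(-24) = (20*√(-2*0*(1 + 0)))*(-24) = (20*√(-2*0*1))*(-24) = (20*√0)*(-24) = (20*0)*(-24) = 0*(-24) = 0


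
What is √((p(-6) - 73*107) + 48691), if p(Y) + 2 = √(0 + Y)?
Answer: √(40878 + I*√6) ≈ 202.18 + 0.0061*I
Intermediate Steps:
p(Y) = -2 + √Y (p(Y) = -2 + √(0 + Y) = -2 + √Y)
√((p(-6) - 73*107) + 48691) = √(((-2 + √(-6)) - 73*107) + 48691) = √(((-2 + I*√6) - 7811) + 48691) = √((-7813 + I*√6) + 48691) = √(40878 + I*√6)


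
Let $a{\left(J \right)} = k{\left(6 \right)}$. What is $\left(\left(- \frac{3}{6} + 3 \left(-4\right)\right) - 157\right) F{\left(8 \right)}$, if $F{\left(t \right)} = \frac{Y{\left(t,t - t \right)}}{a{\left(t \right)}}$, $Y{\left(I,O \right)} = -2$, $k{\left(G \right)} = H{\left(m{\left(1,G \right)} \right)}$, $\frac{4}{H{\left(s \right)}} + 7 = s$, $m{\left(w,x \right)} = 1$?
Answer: $- \frac{1017}{2} \approx -508.5$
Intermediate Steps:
$H{\left(s \right)} = \frac{4}{-7 + s}$
$k{\left(G \right)} = - \frac{2}{3}$ ($k{\left(G \right)} = \frac{4}{-7 + 1} = \frac{4}{-6} = 4 \left(- \frac{1}{6}\right) = - \frac{2}{3}$)
$a{\left(J \right)} = - \frac{2}{3}$
$F{\left(t \right)} = 3$ ($F{\left(t \right)} = - \frac{2}{- \frac{2}{3}} = \left(-2\right) \left(- \frac{3}{2}\right) = 3$)
$\left(\left(- \frac{3}{6} + 3 \left(-4\right)\right) - 157\right) F{\left(8 \right)} = \left(\left(- \frac{3}{6} + 3 \left(-4\right)\right) - 157\right) 3 = \left(\left(\left(-3\right) \frac{1}{6} - 12\right) - 157\right) 3 = \left(\left(- \frac{1}{2} - 12\right) - 157\right) 3 = \left(- \frac{25}{2} - 157\right) 3 = \left(- \frac{339}{2}\right) 3 = - \frac{1017}{2}$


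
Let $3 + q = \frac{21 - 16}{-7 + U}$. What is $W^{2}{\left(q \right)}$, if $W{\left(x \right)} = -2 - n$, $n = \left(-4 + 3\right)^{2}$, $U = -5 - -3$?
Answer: $9$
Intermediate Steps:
$U = -2$ ($U = -5 + 3 = -2$)
$q = - \frac{32}{9}$ ($q = -3 + \frac{21 - 16}{-7 - 2} = -3 + \frac{5}{-9} = -3 + 5 \left(- \frac{1}{9}\right) = -3 - \frac{5}{9} = - \frac{32}{9} \approx -3.5556$)
$n = 1$ ($n = \left(-1\right)^{2} = 1$)
$W{\left(x \right)} = -3$ ($W{\left(x \right)} = -2 - 1 = -3$)
$W^{2}{\left(q \right)} = \left(-3\right)^{2} = 9$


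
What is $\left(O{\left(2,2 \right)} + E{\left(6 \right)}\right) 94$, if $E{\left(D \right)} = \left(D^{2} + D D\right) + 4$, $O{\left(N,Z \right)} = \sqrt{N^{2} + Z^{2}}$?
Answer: $7144 + 188 \sqrt{2} \approx 7409.9$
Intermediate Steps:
$E{\left(D \right)} = 4 + 2 D^{2}$ ($E{\left(D \right)} = \left(D^{2} + D^{2}\right) + 4 = 2 D^{2} + 4 = 4 + 2 D^{2}$)
$\left(O{\left(2,2 \right)} + E{\left(6 \right)}\right) 94 = \left(\sqrt{2^{2} + 2^{2}} + \left(4 + 2 \cdot 6^{2}\right)\right) 94 = \left(\sqrt{4 + 4} + \left(4 + 2 \cdot 36\right)\right) 94 = \left(\sqrt{8} + \left(4 + 72\right)\right) 94 = \left(2 \sqrt{2} + 76\right) 94 = \left(76 + 2 \sqrt{2}\right) 94 = 7144 + 188 \sqrt{2}$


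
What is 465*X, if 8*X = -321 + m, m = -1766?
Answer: -970455/8 ≈ -1.2131e+5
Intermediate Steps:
X = -2087/8 (X = (-321 - 1766)/8 = (⅛)*(-2087) = -2087/8 ≈ -260.88)
465*X = 465*(-2087/8) = -970455/8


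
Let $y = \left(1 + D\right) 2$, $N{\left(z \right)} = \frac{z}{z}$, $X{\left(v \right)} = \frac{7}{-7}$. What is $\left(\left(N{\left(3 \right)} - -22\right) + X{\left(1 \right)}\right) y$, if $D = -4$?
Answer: $-132$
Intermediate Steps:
$X{\left(v \right)} = -1$ ($X{\left(v \right)} = 7 \left(- \frac{1}{7}\right) = -1$)
$N{\left(z \right)} = 1$
$y = -6$ ($y = \left(1 - 4\right) 2 = \left(-3\right) 2 = -6$)
$\left(\left(N{\left(3 \right)} - -22\right) + X{\left(1 \right)}\right) y = \left(\left(1 - -22\right) - 1\right) \left(-6\right) = \left(\left(1 + 22\right) - 1\right) \left(-6\right) = \left(23 - 1\right) \left(-6\right) = 22 \left(-6\right) = -132$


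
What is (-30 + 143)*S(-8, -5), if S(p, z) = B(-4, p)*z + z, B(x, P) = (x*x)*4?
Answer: -36725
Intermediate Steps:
B(x, P) = 4*x² (B(x, P) = x²*4 = 4*x²)
S(p, z) = 65*z (S(p, z) = (4*(-4)²)*z + z = (4*16)*z + z = 64*z + z = 65*z)
(-30 + 143)*S(-8, -5) = (-30 + 143)*(65*(-5)) = 113*(-325) = -36725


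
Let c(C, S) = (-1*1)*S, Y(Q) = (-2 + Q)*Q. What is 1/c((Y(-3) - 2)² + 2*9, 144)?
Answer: -1/144 ≈ -0.0069444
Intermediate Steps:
Y(Q) = Q*(-2 + Q)
c(C, S) = -S
1/c((Y(-3) - 2)² + 2*9, 144) = 1/(-1*144) = 1/(-144) = -1/144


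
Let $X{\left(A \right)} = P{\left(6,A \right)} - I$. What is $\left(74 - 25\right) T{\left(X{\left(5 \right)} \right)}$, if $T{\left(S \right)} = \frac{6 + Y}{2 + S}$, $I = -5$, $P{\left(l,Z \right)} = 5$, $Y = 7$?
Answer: $\frac{637}{12} \approx 53.083$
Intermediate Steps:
$X{\left(A \right)} = 10$ ($X{\left(A \right)} = 5 - -5 = 5 + 5 = 10$)
$T{\left(S \right)} = \frac{13}{2 + S}$ ($T{\left(S \right)} = \frac{6 + 7}{2 + S} = \frac{13}{2 + S}$)
$\left(74 - 25\right) T{\left(X{\left(5 \right)} \right)} = \left(74 - 25\right) \frac{13}{2 + 10} = 49 \cdot \frac{13}{12} = \frac{637}{12}$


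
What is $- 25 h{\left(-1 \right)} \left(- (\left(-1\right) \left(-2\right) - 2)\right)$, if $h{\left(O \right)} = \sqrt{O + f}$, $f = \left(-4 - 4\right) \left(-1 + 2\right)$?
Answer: $0$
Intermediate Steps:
$f = -8$ ($f = \left(-8\right) 1 = -8$)
$h{\left(O \right)} = \sqrt{-8 + O}$ ($h{\left(O \right)} = \sqrt{O - 8} = \sqrt{-8 + O}$)
$- 25 h{\left(-1 \right)} \left(- (\left(-1\right) \left(-2\right) - 2)\right) = - 25 \sqrt{-8 - 1} \left(- (\left(-1\right) \left(-2\right) - 2)\right) = - 25 \sqrt{-9} \left(- (2 - 2)\right) = - 25 \cdot 3 i \left(\left(-1\right) 0\right) = - 75 i 0 = 0$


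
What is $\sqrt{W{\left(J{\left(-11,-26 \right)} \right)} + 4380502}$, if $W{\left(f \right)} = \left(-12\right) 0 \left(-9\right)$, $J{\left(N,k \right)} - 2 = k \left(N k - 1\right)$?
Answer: $7 \sqrt{89398} \approx 2093.0$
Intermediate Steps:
$J{\left(N,k \right)} = 2 + k \left(-1 + N k\right)$ ($J{\left(N,k \right)} = 2 + k \left(N k - 1\right) = 2 + k \left(-1 + N k\right)$)
$W{\left(f \right)} = 0$ ($W{\left(f \right)} = 0 \left(-9\right) = 0$)
$\sqrt{W{\left(J{\left(-11,-26 \right)} \right)} + 4380502} = \sqrt{0 + 4380502} = \sqrt{4380502} = 7 \sqrt{89398}$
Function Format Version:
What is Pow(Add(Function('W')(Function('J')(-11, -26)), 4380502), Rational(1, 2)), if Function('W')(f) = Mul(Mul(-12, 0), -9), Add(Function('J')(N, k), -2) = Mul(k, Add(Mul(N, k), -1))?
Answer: Mul(7, Pow(89398, Rational(1, 2))) ≈ 2093.0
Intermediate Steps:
Function('J')(N, k) = Add(2, Mul(k, Add(-1, Mul(N, k)))) (Function('J')(N, k) = Add(2, Mul(k, Add(Mul(N, k), -1))) = Add(2, Mul(k, Add(-1, Mul(N, k)))))
Function('W')(f) = 0 (Function('W')(f) = Mul(0, -9) = 0)
Pow(Add(Function('W')(Function('J')(-11, -26)), 4380502), Rational(1, 2)) = Pow(Add(0, 4380502), Rational(1, 2)) = Pow(4380502, Rational(1, 2)) = Mul(7, Pow(89398, Rational(1, 2)))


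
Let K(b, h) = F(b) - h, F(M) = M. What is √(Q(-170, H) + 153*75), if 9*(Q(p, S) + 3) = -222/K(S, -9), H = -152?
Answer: √2111350098/429 ≈ 107.11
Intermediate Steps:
K(b, h) = b - h
Q(p, S) = -3 - 74/(3*(9 + S)) (Q(p, S) = -3 + (-222/(S - 1*(-9)))/9 = -3 + (-222/(S + 9))/9 = -3 + (-222/(9 + S))/9 = -3 - 74/(3*(9 + S)))
√(Q(-170, H) + 153*75) = √((-155 - 9*(-152))/(3*(9 - 152)) + 153*75) = √((⅓)*(-155 + 1368)/(-143) + 11475) = √((⅓)*(-1/143)*1213 + 11475) = √(-1213/429 + 11475) = √(4921562/429) = √2111350098/429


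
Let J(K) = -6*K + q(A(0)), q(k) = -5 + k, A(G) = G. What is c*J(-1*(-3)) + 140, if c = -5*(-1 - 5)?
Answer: -550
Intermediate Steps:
J(K) = -5 - 6*K (J(K) = -6*K + (-5 + 0) = -6*K - 5 = -5 - 6*K)
c = 30 (c = -5*(-6) = 30)
c*J(-1*(-3)) + 140 = 30*(-5 - (-6)*(-3)) + 140 = 30*(-5 - 6*3) + 140 = 30*(-5 - 18) + 140 = 30*(-23) + 140 = -690 + 140 = -550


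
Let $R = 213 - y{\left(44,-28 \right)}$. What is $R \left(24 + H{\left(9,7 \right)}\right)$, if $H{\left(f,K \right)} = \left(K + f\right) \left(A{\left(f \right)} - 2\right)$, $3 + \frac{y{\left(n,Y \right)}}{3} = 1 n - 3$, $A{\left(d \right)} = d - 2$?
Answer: $10296$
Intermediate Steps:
$A{\left(d \right)} = -2 + d$
$y{\left(n,Y \right)} = -18 + 3 n$ ($y{\left(n,Y \right)} = -9 + 3 \left(1 n - 3\right) = -9 + 3 \left(n - 3\right) = -9 + 3 \left(-3 + n\right) = -9 + \left(-9 + 3 n\right) = -18 + 3 n$)
$H{\left(f,K \right)} = \left(-4 + f\right) \left(K + f\right)$ ($H{\left(f,K \right)} = \left(K + f\right) \left(\left(-2 + f\right) - 2\right) = \left(K + f\right) \left(-4 + f\right) = \left(-4 + f\right) \left(K + f\right)$)
$R = 99$ ($R = 213 - \left(-18 + 3 \cdot 44\right) = 213 - \left(-18 + 132\right) = 213 - 114 = 99$)
$R \left(24 + H{\left(9,7 \right)}\right) = 99 \left(24 + \left(9^{2} - 28 - 36 + 7 \cdot 9\right)\right) = 99 \left(24 + \left(81 - 28 - 36 + 63\right)\right) = 99 \left(24 + 80\right) = 99 \cdot 104 = 10296$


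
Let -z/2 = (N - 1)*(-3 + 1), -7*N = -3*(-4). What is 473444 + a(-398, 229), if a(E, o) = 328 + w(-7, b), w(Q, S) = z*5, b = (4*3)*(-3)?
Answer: 3316024/7 ≈ 4.7372e+5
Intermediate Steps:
N = -12/7 (N = -(-3)*(-4)/7 = -⅐*12 = -12/7 ≈ -1.7143)
b = -36 (b = 12*(-3) = -36)
z = -76/7 (z = -2*(-12/7 - 1)*(-3 + 1) = -(-38)*(-2)/7 = -2*38/7 = -76/7 ≈ -10.857)
w(Q, S) = -380/7 (w(Q, S) = -76/7*5 = -380/7)
a(E, o) = 1916/7 (a(E, o) = 328 - 380/7 = 1916/7)
473444 + a(-398, 229) = 473444 + 1916/7 = 3316024/7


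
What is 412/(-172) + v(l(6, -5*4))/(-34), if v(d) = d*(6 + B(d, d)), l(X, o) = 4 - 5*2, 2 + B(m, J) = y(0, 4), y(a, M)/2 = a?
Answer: -1235/731 ≈ -1.6895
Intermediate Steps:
y(a, M) = 2*a
B(m, J) = -2 (B(m, J) = -2 + 2*0 = -2 + 0 = -2)
l(X, o) = -6 (l(X, o) = 4 - 10 = -6)
v(d) = 4*d (v(d) = d*(6 - 2) = d*4 = 4*d)
412/(-172) + v(l(6, -5*4))/(-34) = 412/(-172) + (4*(-6))/(-34) = 412*(-1/172) - 24*(-1/34) = -103/43 + 12/17 = -1235/731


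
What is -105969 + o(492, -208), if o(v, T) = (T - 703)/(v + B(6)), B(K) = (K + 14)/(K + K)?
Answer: -156942822/1481 ≈ -1.0597e+5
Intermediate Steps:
B(K) = (14 + K)/(2*K) (B(K) = (14 + K)/((2*K)) = (14 + K)*(1/(2*K)) = (14 + K)/(2*K))
o(v, T) = (-703 + T)/(5/3 + v) (o(v, T) = (T - 703)/(v + (½)*(14 + 6)/6) = (-703 + T)/(v + (½)*(⅙)*20) = (-703 + T)/(v + 5/3) = (-703 + T)/(5/3 + v))
-105969 + o(492, -208) = -105969 + 3*(-703 - 208)/(5 + 3*492) = -105969 + 3*(-911)/(5 + 1476) = -105969 + 3*(-911)/1481 = -105969 + 3*(1/1481)*(-911) = -105969 - 2733/1481 = -156942822/1481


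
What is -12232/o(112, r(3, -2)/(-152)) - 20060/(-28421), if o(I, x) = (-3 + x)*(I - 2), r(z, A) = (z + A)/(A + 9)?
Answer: 17133666764/453741265 ≈ 37.761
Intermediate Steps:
r(z, A) = (A + z)/(9 + A)
o(I, x) = (-3 + x)*(-2 + I)
-12232/o(112, r(3, -2)/(-152)) - 20060/(-28421) = -12232/(6 - 3*112 - 2*(-2 + 3)/(9 - 2)/(-152) + 112*(((-2 + 3)/(9 - 2))/(-152))) - 20060/(-28421) = -12232/(6 - 336 - 2*1/7*(-1)/152 + 112*((1/7)*(-1/152))) - 20060*(-1/28421) = -12232/(6 - 336 - 2*(⅐)*1*(-1)/152 + 112*(((⅐)*1)*(-1/152))) + 20060/28421 = -12232/(6 - 336 - 2*(-1)/(7*152) + 112*((⅐)*(-1/152))) + 20060/28421 = -12232/(6 - 336 - 2*(-1/1064) + 112*(-1/1064)) + 20060/28421 = -12232/(6 - 336 + 1/532 - 2/19) + 20060/28421 = -12232/(-175615/532) + 20060/28421 = -12232*(-532/175615) + 20060/28421 = 591584/15965 + 20060/28421 = 17133666764/453741265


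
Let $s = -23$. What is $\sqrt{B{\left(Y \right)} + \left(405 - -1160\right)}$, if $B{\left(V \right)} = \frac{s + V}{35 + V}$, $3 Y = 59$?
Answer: $\frac{5 \sqrt{420906}}{82} \approx 39.559$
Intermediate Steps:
$Y = \frac{59}{3}$ ($Y = \frac{1}{3} \cdot 59 = \frac{59}{3} \approx 19.667$)
$B{\left(V \right)} = \frac{-23 + V}{35 + V}$
$\sqrt{B{\left(Y \right)} + \left(405 - -1160\right)} = \sqrt{\frac{-23 + \frac{59}{3}}{35 + \frac{59}{3}} + \left(405 - -1160\right)} = \sqrt{\frac{1}{\frac{164}{3}} \left(- \frac{10}{3}\right) + \left(405 + 1160\right)} = \sqrt{\frac{3}{164} \left(- \frac{10}{3}\right) + 1565} = \sqrt{- \frac{5}{82} + 1565} = \sqrt{\frac{128325}{82}} = \frac{5 \sqrt{420906}}{82}$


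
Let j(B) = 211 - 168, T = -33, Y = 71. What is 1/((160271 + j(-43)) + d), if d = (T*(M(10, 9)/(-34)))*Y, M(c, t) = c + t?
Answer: 34/5495193 ≈ 6.1872e-6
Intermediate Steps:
j(B) = 43
d = 44517/34 (d = -33*(10 + 9)/(-34)*71 = -627*(-1)/34*71 = -33*(-19/34)*71 = (627/34)*71 = 44517/34 ≈ 1309.3)
1/((160271 + j(-43)) + d) = 1/((160271 + 43) + 44517/34) = 1/(160314 + 44517/34) = 1/(5495193/34) = 34/5495193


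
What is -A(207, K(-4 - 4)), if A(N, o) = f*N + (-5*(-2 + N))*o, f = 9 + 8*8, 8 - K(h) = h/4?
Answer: -4861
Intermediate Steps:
K(h) = 8 - h/4
f = 73 (f = 9 + 64 = 73)
A(N, o) = 73*N + o*(10 - 5*N) (A(N, o) = 73*N + (-5*(-2 + N))*o = 73*N + (10 - 5*N)*o = 73*N + o*(10 - 5*N))
-A(207, K(-4 - 4)) = -(10*(8 - (-4 - 4)/4) + 73*207 - 5*207*(8 - (-4 - 4)/4)) = -(10*(8 - ¼*(-8)) + 15111 - 5*207*(8 - ¼*(-8))) = -(10*(8 + 2) + 15111 - 5*207*(8 + 2)) = -(10*10 + 15111 - 5*207*10) = -(100 + 15111 - 10350) = -1*4861 = -4861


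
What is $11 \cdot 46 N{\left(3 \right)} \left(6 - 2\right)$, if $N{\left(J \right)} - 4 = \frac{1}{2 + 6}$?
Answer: $8349$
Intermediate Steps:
$N{\left(J \right)} = \frac{33}{8}$ ($N{\left(J \right)} = 4 + \frac{1}{2 + 6} = 4 + \frac{1}{8} = \frac{33}{8}$)
$11 \cdot 46 N{\left(3 \right)} \left(6 - 2\right) = 11 \cdot 46 \frac{33 \left(6 - 2\right)}{8} = 506 \cdot \frac{33}{8} \cdot 4 = 506 \cdot \frac{33}{2} = 8349$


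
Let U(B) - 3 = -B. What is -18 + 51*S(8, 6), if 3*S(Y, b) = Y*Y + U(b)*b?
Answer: 764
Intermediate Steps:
U(B) = 3 - B
S(Y, b) = Y**2/3 + b*(3 - b)/3 (S(Y, b) = (Y*Y + (3 - b)*b)/3 = (Y**2 + b*(3 - b))/3 = Y**2/3 + b*(3 - b)/3)
-18 + 51*S(8, 6) = -18 + 51*((1/3)*8**2 - 1/3*6*(-3 + 6)) = -18 + 51*((1/3)*64 - 1/3*6*3) = -18 + 51*(64/3 - 6) = -18 + 51*(46/3) = -18 + 782 = 764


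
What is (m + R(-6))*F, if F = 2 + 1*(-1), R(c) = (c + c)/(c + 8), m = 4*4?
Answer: 10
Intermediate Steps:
m = 16
R(c) = 2*c/(8 + c) (R(c) = (2*c)/(8 + c) = 2*c/(8 + c))
F = 1 (F = 2 - 1 = 1)
(m + R(-6))*F = (16 + 2*(-6)/(8 - 6))*1 = (16 + 2*(-6)/2)*1 = (16 + 2*(-6)*(1/2))*1 = (16 - 6)*1 = 10*1 = 10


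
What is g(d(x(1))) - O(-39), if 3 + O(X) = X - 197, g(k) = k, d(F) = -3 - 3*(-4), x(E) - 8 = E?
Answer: 248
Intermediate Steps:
x(E) = 8 + E
d(F) = 9 (d(F) = -3 + 12 = 9)
O(X) = -200 + X (O(X) = -3 + (X - 197) = -3 + (-197 + X) = -200 + X)
g(d(x(1))) - O(-39) = 9 - (-200 - 39) = 9 - 1*(-239) = 9 + 239 = 248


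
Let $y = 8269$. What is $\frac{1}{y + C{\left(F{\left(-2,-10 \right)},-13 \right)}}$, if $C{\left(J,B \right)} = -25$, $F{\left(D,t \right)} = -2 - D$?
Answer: $\frac{1}{8244} \approx 0.0001213$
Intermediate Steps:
$\frac{1}{y + C{\left(F{\left(-2,-10 \right)},-13 \right)}} = \frac{1}{8269 - 25} = \frac{1}{8244}$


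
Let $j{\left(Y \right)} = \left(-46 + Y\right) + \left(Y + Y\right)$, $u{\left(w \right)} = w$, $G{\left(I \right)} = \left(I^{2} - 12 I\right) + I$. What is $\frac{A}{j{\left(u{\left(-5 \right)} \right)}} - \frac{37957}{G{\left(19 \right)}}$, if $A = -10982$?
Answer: $- \frac{646113}{9272} \approx -69.684$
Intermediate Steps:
$G{\left(I \right)} = I^{2} - 11 I$
$j{\left(Y \right)} = -46 + 3 Y$ ($j{\left(Y \right)} = \left(-46 + Y\right) + 2 Y = -46 + 3 Y$)
$\frac{A}{j{\left(u{\left(-5 \right)} \right)}} - \frac{37957}{G{\left(19 \right)}} = - \frac{10982}{-46 + 3 \left(-5\right)} - \frac{37957}{19 \left(-11 + 19\right)} = - \frac{10982}{-46 - 15} - \frac{37957}{19 \cdot 8} = - \frac{10982}{-61} - \frac{37957}{152} = \left(-10982\right) \left(- \frac{1}{61}\right) - \frac{37957}{152} = \frac{10982}{61} - \frac{37957}{152} = - \frac{646113}{9272}$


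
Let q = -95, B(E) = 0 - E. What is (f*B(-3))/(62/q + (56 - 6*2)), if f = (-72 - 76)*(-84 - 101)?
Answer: 3901650/2059 ≈ 1894.9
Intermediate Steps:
B(E) = -E
f = 27380 (f = -148*(-185) = 27380)
(f*B(-3))/(62/q + (56 - 6*2)) = (27380*(-1*(-3)))/(62/(-95) + (56 - 6*2)) = (27380*3)/(62*(-1/95) + (56 - 1*12)) = 82140/(-62/95 + (56 - 12)) = 82140/(-62/95 + 44) = 82140/(4118/95) = 82140*(95/4118) = 3901650/2059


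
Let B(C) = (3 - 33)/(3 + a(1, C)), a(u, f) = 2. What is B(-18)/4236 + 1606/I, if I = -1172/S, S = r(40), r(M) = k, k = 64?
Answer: -18141669/206858 ≈ -87.701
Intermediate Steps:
r(M) = 64
S = 64
B(C) = -6 (B(C) = (3 - 33)/(3 + 2) = -30/5 = -30*1/5 = -6)
I = -293/16 (I = -1172/64 = -1172*1/64 = -293/16 ≈ -18.313)
B(-18)/4236 + 1606/I = -6/4236 + 1606/(-293/16) = -6*1/4236 + 1606*(-16/293) = -1/706 - 25696/293 = -18141669/206858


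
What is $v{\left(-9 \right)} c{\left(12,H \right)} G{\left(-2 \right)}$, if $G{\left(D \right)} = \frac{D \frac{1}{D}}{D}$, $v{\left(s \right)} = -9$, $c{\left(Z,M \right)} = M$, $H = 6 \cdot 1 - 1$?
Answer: $\frac{45}{2} \approx 22.5$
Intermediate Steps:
$H = 5$ ($H = 6 - 1 = 5$)
$G{\left(D \right)} = \frac{1}{D}$ ($G{\left(D \right)} = 1 \frac{1}{D} = \frac{1}{D}$)
$v{\left(-9 \right)} c{\left(12,H \right)} G{\left(-2 \right)} = \frac{\left(-9\right) 5}{-2} = \left(-45\right) \left(- \frac{1}{2}\right) = \frac{45}{2}$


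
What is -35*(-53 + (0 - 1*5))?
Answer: 2030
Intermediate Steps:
-35*(-53 + (0 - 1*5)) = -35*(-53 + (0 - 5)) = -35*(-53 - 5) = -35*(-58) = 2030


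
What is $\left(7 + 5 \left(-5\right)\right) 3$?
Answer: $-54$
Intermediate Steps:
$\left(7 + 5 \left(-5\right)\right) 3 = \left(7 - 25\right) 3 = \left(-18\right) 3 = -54$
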